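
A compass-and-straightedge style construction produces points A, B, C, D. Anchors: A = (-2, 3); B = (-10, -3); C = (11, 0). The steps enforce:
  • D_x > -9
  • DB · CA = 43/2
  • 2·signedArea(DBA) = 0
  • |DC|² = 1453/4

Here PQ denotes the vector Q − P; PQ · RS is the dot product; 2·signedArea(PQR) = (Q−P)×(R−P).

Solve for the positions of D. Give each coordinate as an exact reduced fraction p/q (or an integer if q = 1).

1. D_x = -8  [2·signedArea(DBA) = 0 ∩ DB · CA = 43/2]
2. D_y = -3/2  [2·signedArea(DBA) = 0 ∩ DB · CA = 43/2]
   → D = (-8, -3/2)

D = (-8, -3/2)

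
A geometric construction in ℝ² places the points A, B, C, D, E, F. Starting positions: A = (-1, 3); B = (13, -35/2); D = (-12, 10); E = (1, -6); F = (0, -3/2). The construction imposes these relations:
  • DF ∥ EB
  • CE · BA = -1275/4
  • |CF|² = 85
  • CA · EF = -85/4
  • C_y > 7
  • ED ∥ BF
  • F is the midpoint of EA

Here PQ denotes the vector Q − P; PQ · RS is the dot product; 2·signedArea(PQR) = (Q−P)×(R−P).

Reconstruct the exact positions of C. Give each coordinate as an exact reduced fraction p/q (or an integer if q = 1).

C = (-2, 15/2)

1. C_x = -2  [CA · EF = -85/4 ∩ CE · BA = -1275/4]
2. C_y = 15/2  [CA · EF = -85/4 ∩ CE · BA = -1275/4]
   → C = (-2, 15/2)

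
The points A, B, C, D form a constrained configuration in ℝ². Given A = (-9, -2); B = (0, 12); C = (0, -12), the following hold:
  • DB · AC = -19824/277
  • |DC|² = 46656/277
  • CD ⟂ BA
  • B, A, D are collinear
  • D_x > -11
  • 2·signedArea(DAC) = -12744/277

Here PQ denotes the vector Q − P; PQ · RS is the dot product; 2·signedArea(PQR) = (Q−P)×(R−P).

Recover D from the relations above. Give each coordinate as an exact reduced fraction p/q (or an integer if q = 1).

D = (-3024/277, -1380/277)

1. D_x = -3024/277  [B, A, D are collinear ∩ CD ⟂ BA]
2. D_y = -1380/277  [B, A, D are collinear ∩ CD ⟂ BA]
   → D = (-3024/277, -1380/277)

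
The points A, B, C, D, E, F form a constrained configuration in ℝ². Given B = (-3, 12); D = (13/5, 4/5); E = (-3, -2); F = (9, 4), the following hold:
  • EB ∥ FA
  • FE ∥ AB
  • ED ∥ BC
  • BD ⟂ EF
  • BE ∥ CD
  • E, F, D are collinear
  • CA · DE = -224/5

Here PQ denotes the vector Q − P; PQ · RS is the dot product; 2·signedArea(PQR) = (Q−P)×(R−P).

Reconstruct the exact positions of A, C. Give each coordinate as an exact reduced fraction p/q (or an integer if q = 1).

A = (9, 18)
C = (13/5, 74/5)

1. A_x = 9  [FE ∥ AB ∩ EB ∥ FA]
2. A_y = 18  [FE ∥ AB ∩ EB ∥ FA]
   → A = (9, 18)
3. C_x = 13/5  [BE ∥ CD ∩ ED ∥ BC]
4. C_y = 74/5  [BE ∥ CD ∩ ED ∥ BC]
   → C = (13/5, 74/5)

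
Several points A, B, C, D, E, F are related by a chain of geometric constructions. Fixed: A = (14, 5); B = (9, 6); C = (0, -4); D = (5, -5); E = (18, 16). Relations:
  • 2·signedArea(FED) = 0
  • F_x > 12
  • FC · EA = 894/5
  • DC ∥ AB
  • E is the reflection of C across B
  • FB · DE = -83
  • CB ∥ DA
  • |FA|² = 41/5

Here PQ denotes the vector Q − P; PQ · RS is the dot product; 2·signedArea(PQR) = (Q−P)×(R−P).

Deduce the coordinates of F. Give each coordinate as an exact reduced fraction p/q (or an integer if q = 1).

1. F_x = 64/5  [2·signedArea(FED) = 0 ∩ FC · EA = 894/5]
2. F_y = 38/5  [2·signedArea(FED) = 0 ∩ FC · EA = 894/5]
   → F = (64/5, 38/5)

F = (64/5, 38/5)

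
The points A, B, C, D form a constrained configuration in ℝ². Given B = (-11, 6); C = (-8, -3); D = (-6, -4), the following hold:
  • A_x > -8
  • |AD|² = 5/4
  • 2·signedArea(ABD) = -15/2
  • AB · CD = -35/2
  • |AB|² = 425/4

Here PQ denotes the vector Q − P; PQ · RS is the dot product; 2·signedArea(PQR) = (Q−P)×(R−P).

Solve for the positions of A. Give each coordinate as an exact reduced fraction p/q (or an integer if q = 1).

1. A_x = -7  [AB · CD = -35/2 ∩ 2·signedArea(ABD) = -15/2]
2. A_y = -7/2  [AB · CD = -35/2 ∩ 2·signedArea(ABD) = -15/2]
   → A = (-7, -7/2)

A = (-7, -7/2)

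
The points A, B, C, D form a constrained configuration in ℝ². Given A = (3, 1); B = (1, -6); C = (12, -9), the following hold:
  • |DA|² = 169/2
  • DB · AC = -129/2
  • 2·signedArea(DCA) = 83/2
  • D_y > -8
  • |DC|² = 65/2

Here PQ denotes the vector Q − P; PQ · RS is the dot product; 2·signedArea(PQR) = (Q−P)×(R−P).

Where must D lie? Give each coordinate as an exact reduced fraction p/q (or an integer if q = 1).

1. D_x = 13/2  [DB · AC = -129/2 ∩ 2·signedArea(DCA) = 83/2]
2. D_y = -15/2  [DB · AC = -129/2 ∩ 2·signedArea(DCA) = 83/2]
   → D = (13/2, -15/2)

D = (13/2, -15/2)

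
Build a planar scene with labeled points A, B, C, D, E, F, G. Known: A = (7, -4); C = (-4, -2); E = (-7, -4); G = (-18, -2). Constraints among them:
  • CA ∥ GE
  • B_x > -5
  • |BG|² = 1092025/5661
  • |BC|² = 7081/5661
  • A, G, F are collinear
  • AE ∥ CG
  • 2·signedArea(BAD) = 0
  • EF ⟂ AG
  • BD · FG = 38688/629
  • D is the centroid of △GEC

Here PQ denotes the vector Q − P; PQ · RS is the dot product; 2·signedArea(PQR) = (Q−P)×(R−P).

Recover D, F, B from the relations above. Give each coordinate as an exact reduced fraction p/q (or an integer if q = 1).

B = (-7841/1887, -5864/1887)
D = (-29/3, -8/3)
F = (-4347/629, -1816/629)

1. D_x = -29/3  [D is the centroid of △GEC]
2. D_y = -8/3  [D is the centroid of △GEC]
   → D = (-29/3, -8/3)
3. F_x = -4347/629  [A, G, F are collinear ∩ EF ⟂ AG]
4. F_y = -1816/629  [A, G, F are collinear ∩ EF ⟂ AG]
   → F = (-4347/629, -1816/629)
5. B_x = -7841/1887  [2·signedArea(BAD) = 0 ∩ BD · FG = 38688/629]
6. B_y = -5864/1887  [2·signedArea(BAD) = 0 ∩ BD · FG = 38688/629]
   → B = (-7841/1887, -5864/1887)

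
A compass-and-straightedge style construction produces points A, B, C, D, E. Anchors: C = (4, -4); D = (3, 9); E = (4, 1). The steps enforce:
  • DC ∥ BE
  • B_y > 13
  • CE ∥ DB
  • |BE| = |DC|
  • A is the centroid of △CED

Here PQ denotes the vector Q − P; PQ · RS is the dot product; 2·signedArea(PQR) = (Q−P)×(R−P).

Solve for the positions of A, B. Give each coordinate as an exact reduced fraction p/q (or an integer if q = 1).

1. A_x = 11/3  [A is the centroid of △CED]
2. A_y = 2  [A is the centroid of △CED]
   → A = (11/3, 2)
3. B_x = 3  [DC ∥ BE ∩ CE ∥ DB]
4. B_y = 14  [DC ∥ BE ∩ CE ∥ DB]
   → B = (3, 14)

A = (11/3, 2)
B = (3, 14)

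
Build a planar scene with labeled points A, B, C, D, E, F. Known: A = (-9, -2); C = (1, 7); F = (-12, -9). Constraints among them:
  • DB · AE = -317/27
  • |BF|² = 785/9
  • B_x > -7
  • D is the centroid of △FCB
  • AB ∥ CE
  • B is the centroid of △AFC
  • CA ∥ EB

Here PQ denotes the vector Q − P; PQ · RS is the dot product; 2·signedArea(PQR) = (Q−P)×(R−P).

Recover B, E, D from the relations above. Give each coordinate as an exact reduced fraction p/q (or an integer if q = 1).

1. B_x = -20/3  [B is the centroid of △AFC]
2. B_y = -4/3  [B is the centroid of △AFC]
   → B = (-20/3, -4/3)
3. E_x = 10/3  [CA ∥ EB ∩ AB ∥ CE]
4. E_y = 23/3  [CA ∥ EB ∩ AB ∥ CE]
   → E = (10/3, 23/3)
5. D_x = -53/9  [D is the centroid of △FCB]
6. D_y = -10/9  [D is the centroid of △FCB]
   → D = (-53/9, -10/9)

B = (-20/3, -4/3)
D = (-53/9, -10/9)
E = (10/3, 23/3)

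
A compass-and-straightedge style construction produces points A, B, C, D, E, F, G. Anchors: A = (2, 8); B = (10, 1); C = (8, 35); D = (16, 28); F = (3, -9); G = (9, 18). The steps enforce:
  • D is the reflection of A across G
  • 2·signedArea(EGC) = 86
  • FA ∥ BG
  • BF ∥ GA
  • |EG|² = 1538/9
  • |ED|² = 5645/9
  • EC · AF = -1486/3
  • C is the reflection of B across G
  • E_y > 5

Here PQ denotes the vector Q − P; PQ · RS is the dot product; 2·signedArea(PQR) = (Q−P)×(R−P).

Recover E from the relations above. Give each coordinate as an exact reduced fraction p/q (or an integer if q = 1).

1. E_x = 14/3  [EC · AF = -1486/3 ∩ 2·signedArea(EGC) = 86]
2. E_y = 17/3  [EC · AF = -1486/3 ∩ 2·signedArea(EGC) = 86]
   → E = (14/3, 17/3)

E = (14/3, 17/3)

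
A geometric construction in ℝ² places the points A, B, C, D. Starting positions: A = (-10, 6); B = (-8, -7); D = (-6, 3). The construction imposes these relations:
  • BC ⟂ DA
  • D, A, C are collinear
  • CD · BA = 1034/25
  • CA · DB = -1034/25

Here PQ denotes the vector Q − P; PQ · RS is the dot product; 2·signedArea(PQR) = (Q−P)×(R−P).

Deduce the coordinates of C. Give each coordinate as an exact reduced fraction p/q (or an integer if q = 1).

C = (-62/25, 9/25)

1. C_x = -62/25  [D, A, C are collinear ∩ BC ⟂ DA]
2. C_y = 9/25  [D, A, C are collinear ∩ BC ⟂ DA]
   → C = (-62/25, 9/25)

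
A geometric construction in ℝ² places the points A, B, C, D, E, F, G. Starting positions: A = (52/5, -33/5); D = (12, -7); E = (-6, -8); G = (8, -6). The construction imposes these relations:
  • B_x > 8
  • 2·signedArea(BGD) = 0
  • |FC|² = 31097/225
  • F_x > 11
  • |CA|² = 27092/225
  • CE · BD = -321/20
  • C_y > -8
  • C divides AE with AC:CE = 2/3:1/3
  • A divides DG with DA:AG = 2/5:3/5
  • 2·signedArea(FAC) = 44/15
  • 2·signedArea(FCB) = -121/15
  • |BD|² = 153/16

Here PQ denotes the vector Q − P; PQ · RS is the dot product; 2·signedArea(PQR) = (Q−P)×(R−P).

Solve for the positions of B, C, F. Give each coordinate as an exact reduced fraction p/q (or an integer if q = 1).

1. C_x = -8/15  [C divides AE with AC:CE = 2/3:1/3]
2. C_y = -113/15  [C divides AE with AC:CE = 2/3:1/3]
   → C = (-8/15, -113/15)
3. F_x = 56/5  [line 14/15·x + -164/15·y + -424/5 = 0 ∩ |FC|² = 31097/225]
4. F_y = -34/5  [line 14/15·x + -164/15·y + -424/5 = 0 ∩ |FC|² = 31097/225]
   → F = (56/5, -34/5)
5. B_x = 9  [2·signedArea(BGD) = 0 ∩ 2·signedArea(FCB) = -121/15]
6. B_y = -25/4  [2·signedArea(BGD) = 0 ∩ 2·signedArea(FCB) = -121/15]
   → B = (9, -25/4)

B = (9, -25/4)
C = (-8/15, -113/15)
F = (56/5, -34/5)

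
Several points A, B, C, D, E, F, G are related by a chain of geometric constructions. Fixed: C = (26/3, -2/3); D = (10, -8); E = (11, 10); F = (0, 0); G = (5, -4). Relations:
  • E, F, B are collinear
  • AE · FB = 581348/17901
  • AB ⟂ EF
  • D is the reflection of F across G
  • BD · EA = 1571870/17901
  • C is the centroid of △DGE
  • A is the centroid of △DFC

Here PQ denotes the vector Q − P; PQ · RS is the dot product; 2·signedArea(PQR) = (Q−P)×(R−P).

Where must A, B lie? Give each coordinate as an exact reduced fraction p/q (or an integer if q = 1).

1. A_x = 56/9  [A is the centroid of △DFC]
2. A_y = -26/9  [A is the centroid of △DFC]
   → A = (56/9, -26/9)
3. B_x = 3916/1989  [E, F, B are collinear ∩ AB ⟂ EF]
4. B_y = 3560/1989  [E, F, B are collinear ∩ AB ⟂ EF]
   → B = (3916/1989, 3560/1989)

A = (56/9, -26/9)
B = (3916/1989, 3560/1989)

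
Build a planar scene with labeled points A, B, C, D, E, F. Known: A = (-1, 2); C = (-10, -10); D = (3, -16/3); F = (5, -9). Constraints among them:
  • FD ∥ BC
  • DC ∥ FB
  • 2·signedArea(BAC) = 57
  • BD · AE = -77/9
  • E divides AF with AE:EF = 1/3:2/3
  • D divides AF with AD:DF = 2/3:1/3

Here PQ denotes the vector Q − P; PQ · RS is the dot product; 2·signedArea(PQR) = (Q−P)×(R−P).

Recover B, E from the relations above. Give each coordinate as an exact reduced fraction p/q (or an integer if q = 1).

B = (-8, -41/3)
E = (1, -5/3)

1. B_x = -8  [FD ∥ BC ∩ DC ∥ FB]
2. B_y = -41/3  [FD ∥ BC ∩ DC ∥ FB]
   → B = (-8, -41/3)
3. E_x = 1  [E divides AF with AE:EF = 1/3:2/3]
4. E_y = -5/3  [E divides AF with AE:EF = 1/3:2/3]
   → E = (1, -5/3)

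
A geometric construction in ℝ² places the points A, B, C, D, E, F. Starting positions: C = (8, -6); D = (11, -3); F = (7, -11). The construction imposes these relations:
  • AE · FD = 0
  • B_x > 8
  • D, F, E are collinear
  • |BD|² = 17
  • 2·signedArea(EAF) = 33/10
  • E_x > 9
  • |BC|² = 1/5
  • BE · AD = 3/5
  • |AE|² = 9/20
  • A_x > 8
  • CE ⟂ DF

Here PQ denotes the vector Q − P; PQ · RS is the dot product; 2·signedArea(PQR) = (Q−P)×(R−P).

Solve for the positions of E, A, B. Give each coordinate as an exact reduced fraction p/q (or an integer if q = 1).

1. E_x = 46/5  [D, F, E are collinear ∩ CE ⟂ DF]
2. E_y = -33/5  [D, F, E are collinear ∩ CE ⟂ DF]
   → E = (46/5, -33/5)
3. A_x = 43/5  [AE · FD = 0 ∩ 2·signedArea(EAF) = 33/10]
4. A_y = -63/10  [AE · FD = 0 ∩ 2·signedArea(EAF) = 33/10]
   → A = (43/5, -63/10)
5. B_x = 42/5  [line -12/5·x + -33/10·y + -3/10 = 0 ∩ |BC|² = 1/5]
6. B_y = -31/5  [line -12/5·x + -33/10·y + -3/10 = 0 ∩ |BC|² = 1/5]
   → B = (42/5, -31/5)

A = (43/5, -63/10)
B = (42/5, -31/5)
E = (46/5, -33/5)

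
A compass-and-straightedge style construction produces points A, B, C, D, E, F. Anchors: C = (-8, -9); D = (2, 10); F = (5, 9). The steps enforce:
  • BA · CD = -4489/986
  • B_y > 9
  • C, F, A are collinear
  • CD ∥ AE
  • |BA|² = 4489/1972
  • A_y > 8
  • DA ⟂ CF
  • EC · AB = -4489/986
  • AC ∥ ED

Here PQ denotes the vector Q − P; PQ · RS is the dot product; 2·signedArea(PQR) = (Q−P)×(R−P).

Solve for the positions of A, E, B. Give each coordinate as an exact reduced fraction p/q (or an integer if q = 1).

A = (2192/493, 4059/493)
B = (1589/493, 8989/986)
E = (7122/493, 13426/493)

1. A_x = 2192/493  [C, F, A are collinear ∩ DA ⟂ CF]
2. A_y = 4059/493  [C, F, A are collinear ∩ DA ⟂ CF]
   → A = (2192/493, 4059/493)
3. E_x = 7122/493  [AC ∥ ED ∩ CD ∥ AE]
4. E_y = 13426/493  [AC ∥ ED ∩ CD ∥ AE]
   → E = (7122/493, 13426/493)
5. B_x = 1589/493  [BA · CD = -4489/986 ∩ EC · AB = -4489/986]
6. B_y = 8989/986  [BA · CD = -4489/986 ∩ EC · AB = -4489/986]
   → B = (1589/493, 8989/986)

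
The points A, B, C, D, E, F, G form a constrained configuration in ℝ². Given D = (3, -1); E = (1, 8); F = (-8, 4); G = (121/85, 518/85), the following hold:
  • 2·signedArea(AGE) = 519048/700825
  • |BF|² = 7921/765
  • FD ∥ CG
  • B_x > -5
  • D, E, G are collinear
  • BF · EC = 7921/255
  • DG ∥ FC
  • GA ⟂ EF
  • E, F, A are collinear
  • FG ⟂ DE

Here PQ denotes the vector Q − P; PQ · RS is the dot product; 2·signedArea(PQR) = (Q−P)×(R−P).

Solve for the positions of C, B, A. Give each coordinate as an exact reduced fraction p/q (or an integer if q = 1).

A = (5329/8245, 64664/8245)
B = (-413/85, 1198/255)
C = (-814/85, 943/85)

1. C_x = -814/85  [FD ∥ CG ∩ DG ∥ FC]
2. C_y = 943/85  [FD ∥ CG ∩ DG ∥ FC]
   → C = (-814/85, 943/85)
3. B_x = -413/85  [line 899/85·x + -263/85·y + 16811/255 = 0 ∩ |BF|² = 7921/765]
4. B_y = 1198/255  [line 899/85·x + -263/85·y + 16811/255 = 0 ∩ |BF|² = 7921/765]
   → B = (-413/85, 1198/255)
5. A_x = 5329/8245  [E, F, A are collinear ∩ GA ⟂ EF]
6. A_y = 64664/8245  [E, F, A are collinear ∩ GA ⟂ EF]
   → A = (5329/8245, 64664/8245)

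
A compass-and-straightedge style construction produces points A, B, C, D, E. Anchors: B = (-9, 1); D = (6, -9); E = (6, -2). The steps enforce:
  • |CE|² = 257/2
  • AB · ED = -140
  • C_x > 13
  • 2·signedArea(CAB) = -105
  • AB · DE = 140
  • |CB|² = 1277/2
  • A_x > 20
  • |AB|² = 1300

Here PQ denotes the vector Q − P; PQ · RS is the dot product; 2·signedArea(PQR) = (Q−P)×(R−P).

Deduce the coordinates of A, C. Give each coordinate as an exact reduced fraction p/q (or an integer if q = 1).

1. A_y = -19  [AB · DE = 140]
2. A_x = 21  [|AB|² = 1300]
   → A = (21, -19)
3. C_x = 27/2  [line -20·x + -30·y + -45 = 0 ∩ |CB|² = 1277/2]
4. C_y = -21/2  [line -20·x + -30·y + -45 = 0 ∩ |CB|² = 1277/2]
   → C = (27/2, -21/2)

A = (21, -19)
C = (27/2, -21/2)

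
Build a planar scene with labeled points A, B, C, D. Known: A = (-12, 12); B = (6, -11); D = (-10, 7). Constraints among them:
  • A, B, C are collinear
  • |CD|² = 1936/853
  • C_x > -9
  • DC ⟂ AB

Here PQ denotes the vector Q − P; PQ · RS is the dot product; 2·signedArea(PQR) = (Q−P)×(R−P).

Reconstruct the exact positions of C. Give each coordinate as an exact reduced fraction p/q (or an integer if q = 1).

C = (-7518/853, 6763/853)

1. C_x = -7518/853  [A, B, C are collinear ∩ DC ⟂ AB]
2. C_y = 6763/853  [A, B, C are collinear ∩ DC ⟂ AB]
   → C = (-7518/853, 6763/853)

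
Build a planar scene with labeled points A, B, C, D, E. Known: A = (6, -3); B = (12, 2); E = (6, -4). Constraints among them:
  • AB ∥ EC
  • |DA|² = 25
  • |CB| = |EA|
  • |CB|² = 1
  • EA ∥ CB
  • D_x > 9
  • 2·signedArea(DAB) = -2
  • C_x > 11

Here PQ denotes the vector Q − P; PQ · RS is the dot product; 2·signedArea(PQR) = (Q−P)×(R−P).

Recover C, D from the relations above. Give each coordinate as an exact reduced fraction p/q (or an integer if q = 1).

C = (12, 1)
D = (10, 0)

1. C_x = 12  [EA ∥ CB ∩ AB ∥ EC]
2. C_y = 1  [EA ∥ CB ∩ AB ∥ EC]
   → C = (12, 1)
3. D_x = 10  [line -5·x + 6·y + 50 = 0 ∩ |DA|² = 25]
4. D_y = 0  [line -5·x + 6·y + 50 = 0 ∩ |DA|² = 25]
   → D = (10, 0)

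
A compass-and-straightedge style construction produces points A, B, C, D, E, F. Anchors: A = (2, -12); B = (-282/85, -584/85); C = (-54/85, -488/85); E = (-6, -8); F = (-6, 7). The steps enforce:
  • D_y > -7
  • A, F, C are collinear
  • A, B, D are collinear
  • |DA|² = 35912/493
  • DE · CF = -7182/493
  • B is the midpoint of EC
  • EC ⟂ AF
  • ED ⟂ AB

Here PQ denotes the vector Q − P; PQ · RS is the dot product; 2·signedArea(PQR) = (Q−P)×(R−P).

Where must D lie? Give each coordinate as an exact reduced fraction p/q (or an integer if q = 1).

1. D_x = -10212/2465  [A, B, D are collinear ∩ ED ⟂ AB]
2. D_y = -14974/2465  [A, B, D are collinear ∩ ED ⟂ AB]
   → D = (-10212/2465, -14974/2465)

D = (-10212/2465, -14974/2465)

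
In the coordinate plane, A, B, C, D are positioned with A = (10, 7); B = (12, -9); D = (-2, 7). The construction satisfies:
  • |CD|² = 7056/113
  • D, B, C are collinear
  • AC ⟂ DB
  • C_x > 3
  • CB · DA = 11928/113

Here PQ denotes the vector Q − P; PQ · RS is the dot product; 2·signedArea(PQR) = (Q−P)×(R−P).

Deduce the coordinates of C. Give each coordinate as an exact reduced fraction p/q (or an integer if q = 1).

C = (362/113, 119/113)

1. C_x = 362/113  [D, B, C are collinear ∩ AC ⟂ DB]
2. C_y = 119/113  [D, B, C are collinear ∩ AC ⟂ DB]
   → C = (362/113, 119/113)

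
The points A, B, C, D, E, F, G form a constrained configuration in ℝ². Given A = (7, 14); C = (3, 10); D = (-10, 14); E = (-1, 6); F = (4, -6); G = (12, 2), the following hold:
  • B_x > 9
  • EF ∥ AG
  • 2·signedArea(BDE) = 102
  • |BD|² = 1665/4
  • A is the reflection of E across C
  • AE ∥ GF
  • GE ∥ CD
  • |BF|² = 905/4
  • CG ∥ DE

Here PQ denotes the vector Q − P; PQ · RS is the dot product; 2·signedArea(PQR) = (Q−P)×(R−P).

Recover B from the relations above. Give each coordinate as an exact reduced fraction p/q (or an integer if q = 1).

B = (19/2, 8)

1. B_x = 19/2  [line 8·x + 9·y + -148 = 0 ∩ |BD|² = 1665/4]
2. B_y = 8  [line 8·x + 9·y + -148 = 0 ∩ |BD|² = 1665/4]
   → B = (19/2, 8)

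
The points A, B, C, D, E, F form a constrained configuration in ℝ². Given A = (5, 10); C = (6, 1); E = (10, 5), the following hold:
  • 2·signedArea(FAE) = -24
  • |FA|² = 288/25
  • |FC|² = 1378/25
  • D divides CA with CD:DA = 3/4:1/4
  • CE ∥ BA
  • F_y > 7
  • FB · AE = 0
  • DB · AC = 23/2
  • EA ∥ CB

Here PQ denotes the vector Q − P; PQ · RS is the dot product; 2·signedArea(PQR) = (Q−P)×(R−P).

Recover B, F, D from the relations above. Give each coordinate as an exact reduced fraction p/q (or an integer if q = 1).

1. B_x = 1  [CE ∥ BA ∩ EA ∥ CB]
2. B_y = 6  [CE ∥ BA ∩ EA ∥ CB]
   → B = (1, 6)
3. F_x = 13/5  [FB · AE = 0 ∩ 2·signedArea(FAE) = -24]
4. F_y = 38/5  [FB · AE = 0 ∩ 2·signedArea(FAE) = -24]
   → F = (13/5, 38/5)
5. D_x = 21/4  [D divides CA with CD:DA = 3/4:1/4]
6. D_y = 31/4  [D divides CA with CD:DA = 3/4:1/4]
   → D = (21/4, 31/4)

B = (1, 6)
D = (21/4, 31/4)
F = (13/5, 38/5)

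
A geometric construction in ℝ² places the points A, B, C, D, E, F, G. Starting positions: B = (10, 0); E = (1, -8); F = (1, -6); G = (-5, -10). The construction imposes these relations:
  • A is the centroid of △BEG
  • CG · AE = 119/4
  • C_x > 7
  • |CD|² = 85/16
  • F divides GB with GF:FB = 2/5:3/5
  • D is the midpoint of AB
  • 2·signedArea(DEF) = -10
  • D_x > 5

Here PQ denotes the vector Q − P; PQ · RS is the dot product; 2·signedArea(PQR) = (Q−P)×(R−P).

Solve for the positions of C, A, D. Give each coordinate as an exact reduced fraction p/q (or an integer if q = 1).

A = (2, -6)
C = (31/4, -3/2)
D = (6, -3)

1. A_x = 2  [A is the centroid of △BEG]
2. A_y = -6  [A is the centroid of △BEG]
   → A = (2, -6)
3. D_x = 6  [D is the midpoint of AB]
4. D_y = -3  [D is the midpoint of AB]
   → D = (6, -3)
5. C_x = 31/4  [line 1·x + 2·y + -19/4 = 0 ∩ |CD|² = 85/16]
6. C_y = -3/2  [line 1·x + 2·y + -19/4 = 0 ∩ |CD|² = 85/16]
   → C = (31/4, -3/2)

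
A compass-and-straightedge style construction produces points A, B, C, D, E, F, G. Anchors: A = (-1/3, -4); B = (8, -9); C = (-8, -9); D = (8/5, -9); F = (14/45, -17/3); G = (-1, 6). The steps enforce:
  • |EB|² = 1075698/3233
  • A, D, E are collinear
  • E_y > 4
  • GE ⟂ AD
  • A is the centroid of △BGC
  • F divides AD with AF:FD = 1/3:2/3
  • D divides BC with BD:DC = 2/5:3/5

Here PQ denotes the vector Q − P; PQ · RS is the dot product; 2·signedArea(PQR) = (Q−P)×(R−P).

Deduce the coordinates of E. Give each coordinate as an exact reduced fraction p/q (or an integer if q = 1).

1. E_x = -12233/3233  [A, D, E are collinear ∩ GE ⟂ AD]
2. E_y = 15918/3233  [A, D, E are collinear ∩ GE ⟂ AD]
   → E = (-12233/3233, 15918/3233)

E = (-12233/3233, 15918/3233)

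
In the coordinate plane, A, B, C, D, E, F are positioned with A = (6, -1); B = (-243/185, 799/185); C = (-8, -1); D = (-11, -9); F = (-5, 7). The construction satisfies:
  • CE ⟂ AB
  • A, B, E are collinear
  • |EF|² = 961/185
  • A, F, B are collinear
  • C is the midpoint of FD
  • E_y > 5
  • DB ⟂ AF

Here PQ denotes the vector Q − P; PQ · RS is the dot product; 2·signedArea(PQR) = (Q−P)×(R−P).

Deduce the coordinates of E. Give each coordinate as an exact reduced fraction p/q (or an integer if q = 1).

1. E_x = -584/185  [A, B, E are collinear ∩ CE ⟂ AB]
2. E_y = 1047/185  [A, B, E are collinear ∩ CE ⟂ AB]
   → E = (-584/185, 1047/185)

E = (-584/185, 1047/185)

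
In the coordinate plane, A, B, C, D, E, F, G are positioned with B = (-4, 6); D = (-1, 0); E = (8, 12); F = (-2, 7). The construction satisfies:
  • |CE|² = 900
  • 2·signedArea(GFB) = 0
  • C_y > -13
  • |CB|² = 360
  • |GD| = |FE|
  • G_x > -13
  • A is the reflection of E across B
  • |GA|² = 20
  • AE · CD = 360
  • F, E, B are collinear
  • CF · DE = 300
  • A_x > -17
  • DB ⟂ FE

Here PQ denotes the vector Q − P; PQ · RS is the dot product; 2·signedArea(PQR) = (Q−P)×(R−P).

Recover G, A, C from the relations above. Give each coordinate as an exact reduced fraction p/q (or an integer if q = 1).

A = (-16, 0)
C = (-10, -12)
G = (-12, 2)

1. A_x = -16  [A is the reflection of E across B]
2. A_y = 0  [A is the reflection of E across B]
   → A = (-16, 0)
3. C_x = -10  [CF · DE = 300 ∩ AE · CD = 360]
4. C_y = -12  [CF · DE = 300 ∩ AE · CD = 360]
   → C = (-10, -12)
5. G_x = -12  [line 1·x + -2·y + 16 = 0 ∩ |GA|² = 20]
6. G_y = 2  [line 1·x + -2·y + 16 = 0 ∩ |GA|² = 20]
   → G = (-12, 2)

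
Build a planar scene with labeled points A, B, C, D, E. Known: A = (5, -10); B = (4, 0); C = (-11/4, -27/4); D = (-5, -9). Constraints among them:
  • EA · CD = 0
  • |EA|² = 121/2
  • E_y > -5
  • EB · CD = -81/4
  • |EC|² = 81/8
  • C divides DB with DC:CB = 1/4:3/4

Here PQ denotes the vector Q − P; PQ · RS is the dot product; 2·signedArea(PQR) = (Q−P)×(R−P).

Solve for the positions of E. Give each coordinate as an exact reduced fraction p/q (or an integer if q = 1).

1. E_x = -1/2  [line 9/4·x + 9/4·y + 45/4 = 0 ∩ |EC|² = 81/8]
2. E_y = -9/2  [line 9/4·x + 9/4·y + 45/4 = 0 ∩ |EC|² = 81/8]
   → E = (-1/2, -9/2)

E = (-1/2, -9/2)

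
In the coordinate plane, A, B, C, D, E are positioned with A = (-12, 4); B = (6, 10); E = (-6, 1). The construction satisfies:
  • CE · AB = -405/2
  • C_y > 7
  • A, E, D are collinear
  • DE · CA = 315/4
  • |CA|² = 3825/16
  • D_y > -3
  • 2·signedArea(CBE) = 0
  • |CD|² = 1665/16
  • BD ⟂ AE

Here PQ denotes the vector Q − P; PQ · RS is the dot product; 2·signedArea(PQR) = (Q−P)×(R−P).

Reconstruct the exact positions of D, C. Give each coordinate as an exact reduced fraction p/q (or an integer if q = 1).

C = (3, 31/4)
D = (0, -2)

1. D_x = 0  [A, E, D are collinear ∩ BD ⟂ AE]
2. D_y = -2  [A, E, D are collinear ∩ BD ⟂ AE]
   → D = (0, -2)
3. C_x = 3  [2·signedArea(CBE) = 0 ∩ DE · CA = 315/4]
4. C_y = 31/4  [2·signedArea(CBE) = 0 ∩ DE · CA = 315/4]
   → C = (3, 31/4)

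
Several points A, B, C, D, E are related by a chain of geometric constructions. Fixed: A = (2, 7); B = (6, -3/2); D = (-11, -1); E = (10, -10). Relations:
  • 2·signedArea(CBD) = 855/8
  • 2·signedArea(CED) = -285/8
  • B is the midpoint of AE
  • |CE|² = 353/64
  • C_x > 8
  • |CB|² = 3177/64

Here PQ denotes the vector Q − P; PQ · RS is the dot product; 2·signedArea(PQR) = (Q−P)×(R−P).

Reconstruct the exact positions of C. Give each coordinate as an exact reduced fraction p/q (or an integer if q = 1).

1. C_x = 9  [2·signedArea(CED) = -285/8 ∩ 2·signedArea(CBD) = 855/8]
2. C_y = -63/8  [2·signedArea(CED) = -285/8 ∩ 2·signedArea(CBD) = 855/8]
   → C = (9, -63/8)

C = (9, -63/8)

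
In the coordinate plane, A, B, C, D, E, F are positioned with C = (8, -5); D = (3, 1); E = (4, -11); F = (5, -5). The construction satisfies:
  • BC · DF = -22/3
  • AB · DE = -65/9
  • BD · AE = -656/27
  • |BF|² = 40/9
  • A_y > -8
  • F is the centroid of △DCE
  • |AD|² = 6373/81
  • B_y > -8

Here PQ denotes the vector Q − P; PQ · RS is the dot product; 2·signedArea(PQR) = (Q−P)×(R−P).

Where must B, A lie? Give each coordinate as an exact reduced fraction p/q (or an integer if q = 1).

A = (44/9, -23/3)
B = (17/3, -7)

1. B_x = 17/3  [line -2·x + 6·y + 160/3 = 0 ∩ |BF|² = 40/9]
2. B_y = -7  [line -2·x + 6·y + 160/3 = 0 ∩ |BF|² = 40/9]
   → B = (17/3, -7)
3. A_x = 44/9  [AB · DE = -65/9 ∩ BD · AE = -656/27]
4. A_y = -23/3  [AB · DE = -65/9 ∩ BD · AE = -656/27]
   → A = (44/9, -23/3)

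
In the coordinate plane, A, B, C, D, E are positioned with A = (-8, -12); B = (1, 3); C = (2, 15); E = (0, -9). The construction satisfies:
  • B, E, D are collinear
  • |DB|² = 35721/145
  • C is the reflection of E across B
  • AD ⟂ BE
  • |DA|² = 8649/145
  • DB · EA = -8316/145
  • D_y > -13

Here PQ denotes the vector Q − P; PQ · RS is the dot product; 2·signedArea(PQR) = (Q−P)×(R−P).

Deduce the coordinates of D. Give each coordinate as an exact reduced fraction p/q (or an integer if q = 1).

1. D_x = -44/145  [B, E, D are collinear ∩ AD ⟂ BE]
2. D_y = -1833/145  [B, E, D are collinear ∩ AD ⟂ BE]
   → D = (-44/145, -1833/145)

D = (-44/145, -1833/145)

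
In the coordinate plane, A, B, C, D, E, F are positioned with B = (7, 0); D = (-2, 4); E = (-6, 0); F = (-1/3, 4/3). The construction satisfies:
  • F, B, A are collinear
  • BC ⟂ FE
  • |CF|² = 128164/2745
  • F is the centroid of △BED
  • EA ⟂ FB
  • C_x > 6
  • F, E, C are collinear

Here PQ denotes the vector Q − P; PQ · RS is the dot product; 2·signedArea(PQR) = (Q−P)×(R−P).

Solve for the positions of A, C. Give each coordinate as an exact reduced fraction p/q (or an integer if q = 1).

1. A_x = -698/125  [F, B, A are collinear ∩ EA ⟂ FB]
2. A_y = 286/125  [F, B, A are collinear ∩ EA ⟂ FB]
   → A = (-698/125, 286/125)
3. C_x = 1927/305  [F, E, C are collinear ∩ BC ⟂ FE]
4. C_y = 884/305  [F, E, C are collinear ∩ BC ⟂ FE]
   → C = (1927/305, 884/305)

A = (-698/125, 286/125)
C = (1927/305, 884/305)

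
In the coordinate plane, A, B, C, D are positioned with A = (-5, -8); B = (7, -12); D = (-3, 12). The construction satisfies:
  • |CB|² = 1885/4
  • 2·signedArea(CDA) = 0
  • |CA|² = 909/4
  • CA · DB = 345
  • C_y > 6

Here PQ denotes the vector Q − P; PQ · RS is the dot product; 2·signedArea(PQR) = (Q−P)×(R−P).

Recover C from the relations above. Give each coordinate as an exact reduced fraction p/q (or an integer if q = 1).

1. C_x = -7/2  [2·signedArea(CDA) = 0 ∩ CA · DB = 345]
2. C_y = 7  [2·signedArea(CDA) = 0 ∩ CA · DB = 345]
   → C = (-7/2, 7)

C = (-7/2, 7)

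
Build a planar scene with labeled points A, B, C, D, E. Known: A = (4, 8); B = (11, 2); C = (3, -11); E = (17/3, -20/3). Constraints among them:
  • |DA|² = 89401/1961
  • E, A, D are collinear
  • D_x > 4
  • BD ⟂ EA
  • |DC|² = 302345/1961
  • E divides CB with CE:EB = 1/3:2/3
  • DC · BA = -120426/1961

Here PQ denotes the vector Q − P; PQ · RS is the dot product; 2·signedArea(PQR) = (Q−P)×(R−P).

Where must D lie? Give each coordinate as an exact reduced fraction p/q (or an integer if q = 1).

1. D_x = 9339/1961  [E, A, D are collinear ∩ BD ⟂ EA]
2. D_y = 2532/1961  [E, A, D are collinear ∩ BD ⟂ EA]
   → D = (9339/1961, 2532/1961)

D = (9339/1961, 2532/1961)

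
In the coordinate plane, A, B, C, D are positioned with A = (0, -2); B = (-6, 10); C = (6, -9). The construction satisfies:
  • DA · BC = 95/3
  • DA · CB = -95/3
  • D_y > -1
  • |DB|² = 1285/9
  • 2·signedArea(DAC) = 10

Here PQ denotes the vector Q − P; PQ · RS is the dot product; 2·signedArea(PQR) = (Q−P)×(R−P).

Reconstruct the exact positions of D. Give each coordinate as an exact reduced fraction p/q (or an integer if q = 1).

1. D_x = 0  [DA · BC = 95/3 ∩ 2·signedArea(DAC) = 10]
2. D_y = -1/3  [DA · BC = 95/3 ∩ 2·signedArea(DAC) = 10]
   → D = (0, -1/3)

D = (0, -1/3)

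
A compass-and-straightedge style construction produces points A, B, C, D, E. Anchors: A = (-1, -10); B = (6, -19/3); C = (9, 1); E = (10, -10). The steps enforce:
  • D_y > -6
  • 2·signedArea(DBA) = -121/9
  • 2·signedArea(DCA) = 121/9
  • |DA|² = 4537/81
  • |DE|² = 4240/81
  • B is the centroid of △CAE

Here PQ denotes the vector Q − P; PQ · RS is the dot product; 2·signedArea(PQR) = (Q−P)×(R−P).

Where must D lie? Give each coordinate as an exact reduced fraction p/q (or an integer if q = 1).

1. D_x = 14/3  [2·signedArea(DBA) = -121/9 ∩ 2·signedArea(DCA) = 121/9]
2. D_y = -46/9  [2·signedArea(DBA) = -121/9 ∩ 2·signedArea(DCA) = 121/9]
   → D = (14/3, -46/9)

D = (14/3, -46/9)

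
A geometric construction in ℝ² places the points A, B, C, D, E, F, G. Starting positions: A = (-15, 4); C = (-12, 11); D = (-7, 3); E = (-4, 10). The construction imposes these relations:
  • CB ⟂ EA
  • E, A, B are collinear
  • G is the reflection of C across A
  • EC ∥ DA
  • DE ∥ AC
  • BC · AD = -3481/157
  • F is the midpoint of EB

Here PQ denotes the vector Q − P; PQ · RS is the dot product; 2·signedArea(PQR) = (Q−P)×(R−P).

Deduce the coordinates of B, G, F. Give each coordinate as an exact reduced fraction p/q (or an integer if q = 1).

B = (-1530/157, 1078/157)
F = (-1079/157, 1324/157)
G = (-18, -3)

1. B_x = -1530/157  [E, A, B are collinear ∩ CB ⟂ EA]
2. B_y = 1078/157  [E, A, B are collinear ∩ CB ⟂ EA]
   → B = (-1530/157, 1078/157)
3. G_x = -18  [G is the reflection of C across A]
4. G_y = -3  [G is the reflection of C across A]
   → G = (-18, -3)
5. F_x = -1079/157  [F is the midpoint of EB]
6. F_y = 1324/157  [F is the midpoint of EB]
   → F = (-1079/157, 1324/157)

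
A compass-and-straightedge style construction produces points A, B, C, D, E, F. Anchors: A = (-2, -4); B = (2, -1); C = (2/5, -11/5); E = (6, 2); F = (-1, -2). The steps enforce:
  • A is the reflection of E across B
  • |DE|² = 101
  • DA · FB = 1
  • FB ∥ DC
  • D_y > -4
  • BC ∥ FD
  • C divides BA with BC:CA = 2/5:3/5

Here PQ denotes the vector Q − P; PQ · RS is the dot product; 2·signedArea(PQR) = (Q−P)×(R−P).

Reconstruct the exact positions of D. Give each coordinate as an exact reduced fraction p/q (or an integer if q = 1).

D = (-13/5, -16/5)

1. D_x = -13/5  [FB ∥ DC ∩ BC ∥ FD]
2. D_y = -16/5  [FB ∥ DC ∩ BC ∥ FD]
   → D = (-13/5, -16/5)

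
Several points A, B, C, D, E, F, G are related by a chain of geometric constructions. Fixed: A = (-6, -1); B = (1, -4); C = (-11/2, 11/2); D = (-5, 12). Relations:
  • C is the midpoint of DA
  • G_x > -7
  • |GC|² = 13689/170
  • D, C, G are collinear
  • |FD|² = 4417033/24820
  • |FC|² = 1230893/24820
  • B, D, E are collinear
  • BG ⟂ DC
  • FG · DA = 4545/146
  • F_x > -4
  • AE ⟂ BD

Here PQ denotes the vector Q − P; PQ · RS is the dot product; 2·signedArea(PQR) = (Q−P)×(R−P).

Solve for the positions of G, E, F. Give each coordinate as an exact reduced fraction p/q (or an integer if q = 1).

E = (-62/73, 68/73)
F = (-21834/6205, -15609/12410)
G = (-526/85, -293/85)

1. G_x = -526/85  [D, C, G are collinear ∩ BG ⟂ DC]
2. G_y = -293/85  [D, C, G are collinear ∩ BG ⟂ DC]
   → G = (-526/85, -293/85)
3. E_x = -62/73  [B, D, E are collinear ∩ AE ⟂ BD]
4. E_y = 68/73  [B, D, E are collinear ∩ AE ⟂ BD]
   → E = (-62/73, 68/73)
5. F_x = -21834/6205  [line 1·x + 13·y + 2901/146 = 0 ∩ |FC|² = 1230893/24820]
6. F_y = -15609/12410  [line 1·x + 13·y + 2901/146 = 0 ∩ |FC|² = 1230893/24820]
   → F = (-21834/6205, -15609/12410)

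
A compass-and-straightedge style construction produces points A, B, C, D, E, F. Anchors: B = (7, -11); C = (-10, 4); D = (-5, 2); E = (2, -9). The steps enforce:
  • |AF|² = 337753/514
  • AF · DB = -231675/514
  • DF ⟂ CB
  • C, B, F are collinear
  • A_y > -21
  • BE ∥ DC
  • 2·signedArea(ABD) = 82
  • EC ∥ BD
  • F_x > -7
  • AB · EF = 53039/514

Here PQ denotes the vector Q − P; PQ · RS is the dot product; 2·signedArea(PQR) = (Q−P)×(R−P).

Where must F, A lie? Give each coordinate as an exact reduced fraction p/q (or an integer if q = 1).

A = (9, -20)
F = (-3185/514, 331/514)

1. F_x = -3185/514  [C, B, F are collinear ∩ DF ⟂ CB]
2. F_y = 331/514  [C, B, F are collinear ∩ DF ⟂ CB]
   → F = (-3185/514, 331/514)
3. A_x = 9  [AB · EF = 53039/514 ∩ 2·signedArea(ABD) = 82]
4. A_y = -20  [AB · EF = 53039/514 ∩ 2·signedArea(ABD) = 82]
   → A = (9, -20)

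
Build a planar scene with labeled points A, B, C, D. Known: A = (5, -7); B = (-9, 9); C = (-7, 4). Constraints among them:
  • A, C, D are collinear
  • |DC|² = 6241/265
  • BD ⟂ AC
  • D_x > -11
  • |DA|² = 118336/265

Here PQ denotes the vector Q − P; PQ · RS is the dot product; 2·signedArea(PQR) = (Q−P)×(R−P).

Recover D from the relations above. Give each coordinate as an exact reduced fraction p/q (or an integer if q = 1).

D = (-2803/265, 1929/265)

1. D_x = -2803/265  [A, C, D are collinear ∩ BD ⟂ AC]
2. D_y = 1929/265  [A, C, D are collinear ∩ BD ⟂ AC]
   → D = (-2803/265, 1929/265)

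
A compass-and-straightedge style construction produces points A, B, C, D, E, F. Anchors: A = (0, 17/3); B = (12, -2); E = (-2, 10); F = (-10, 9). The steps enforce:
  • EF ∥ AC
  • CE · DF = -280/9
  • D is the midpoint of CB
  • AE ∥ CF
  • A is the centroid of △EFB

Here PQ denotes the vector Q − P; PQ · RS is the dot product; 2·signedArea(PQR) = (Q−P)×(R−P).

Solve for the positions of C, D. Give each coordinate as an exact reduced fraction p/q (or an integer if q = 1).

C = (-8, 14/3)
D = (2, 4/3)

1. C_x = -8  [AE ∥ CF ∩ EF ∥ AC]
2. C_y = 14/3  [AE ∥ CF ∩ EF ∥ AC]
   → C = (-8, 14/3)
3. D_x = 2  [D is the midpoint of CB]
4. D_y = 4/3  [D is the midpoint of CB]
   → D = (2, 4/3)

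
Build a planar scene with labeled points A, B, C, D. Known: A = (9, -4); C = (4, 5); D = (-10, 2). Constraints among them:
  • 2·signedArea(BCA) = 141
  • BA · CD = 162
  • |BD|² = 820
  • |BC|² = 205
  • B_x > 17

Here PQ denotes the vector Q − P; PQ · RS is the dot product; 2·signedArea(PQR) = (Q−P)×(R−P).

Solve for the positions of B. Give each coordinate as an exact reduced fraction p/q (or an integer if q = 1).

B = (18, 8)

1. B_x = 18  [2·signedArea(BCA) = 141 ∩ BA · CD = 162]
2. B_y = 8  [2·signedArea(BCA) = 141 ∩ BA · CD = 162]
   → B = (18, 8)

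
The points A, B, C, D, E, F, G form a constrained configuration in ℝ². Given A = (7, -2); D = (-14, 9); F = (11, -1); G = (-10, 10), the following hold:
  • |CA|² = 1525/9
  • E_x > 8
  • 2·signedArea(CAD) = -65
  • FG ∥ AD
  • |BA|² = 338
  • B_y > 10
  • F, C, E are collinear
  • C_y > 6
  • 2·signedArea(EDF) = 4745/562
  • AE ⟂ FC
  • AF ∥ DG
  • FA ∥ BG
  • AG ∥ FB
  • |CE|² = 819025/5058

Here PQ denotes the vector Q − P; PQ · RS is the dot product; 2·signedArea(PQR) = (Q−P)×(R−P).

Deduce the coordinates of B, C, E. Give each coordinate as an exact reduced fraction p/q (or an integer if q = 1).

B = (-6, 11)
C = (-3, 19/3)
E = (4649/562, 241/562)

1. B_x = -6  [FA ∥ BG ∩ AG ∥ FB]
2. B_y = 11  [FA ∥ BG ∩ AG ∥ FB]
   → B = (-6, 11)
3. C_x = -3  [line -11·x + -21·y + 100 = 0 ∩ |CA|² = 1525/9]
4. C_y = 19/3  [line -11·x + -21·y + 100 = 0 ∩ |CA|² = 1525/9]
   → C = (-3, 19/3)
5. E_x = 4649/562  [F, C, E are collinear ∩ AE ⟂ FC]
6. E_y = 241/562  [F, C, E are collinear ∩ AE ⟂ FC]
   → E = (4649/562, 241/562)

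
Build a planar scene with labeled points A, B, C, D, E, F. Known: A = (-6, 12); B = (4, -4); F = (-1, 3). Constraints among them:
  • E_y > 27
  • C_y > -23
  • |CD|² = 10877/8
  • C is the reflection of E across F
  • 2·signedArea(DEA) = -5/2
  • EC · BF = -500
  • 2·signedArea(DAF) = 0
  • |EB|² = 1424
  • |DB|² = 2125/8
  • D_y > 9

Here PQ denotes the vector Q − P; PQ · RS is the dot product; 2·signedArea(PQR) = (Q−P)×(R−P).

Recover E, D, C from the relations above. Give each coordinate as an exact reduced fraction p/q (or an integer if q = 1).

1. D_x = -19/4  [line 9·x + 5·y + -6 = 0 ∩ |DB|² = 2125/8]
2. D_y = 39/4  [line 9·x + 5·y + -6 = 0 ∩ |DB|² = 2125/8]
   → D = (-19/4, 39/4)
3. E_x = -16  [line 9/4·x + 5/4·y + 1 = 0 ∩ |EB|² = 1424]
4. E_y = 28  [line 9/4·x + 5/4·y + 1 = 0 ∩ |EB|² = 1424]
   → E = (-16, 28)
5. C_x = 14  [EC · BF = -500 ∩ C is the reflection of E across F]
6. C_y = -22  [EC · BF = -500 ∩ C is the reflection of E across F]
   → C = (14, -22)

C = (14, -22)
D = (-19/4, 39/4)
E = (-16, 28)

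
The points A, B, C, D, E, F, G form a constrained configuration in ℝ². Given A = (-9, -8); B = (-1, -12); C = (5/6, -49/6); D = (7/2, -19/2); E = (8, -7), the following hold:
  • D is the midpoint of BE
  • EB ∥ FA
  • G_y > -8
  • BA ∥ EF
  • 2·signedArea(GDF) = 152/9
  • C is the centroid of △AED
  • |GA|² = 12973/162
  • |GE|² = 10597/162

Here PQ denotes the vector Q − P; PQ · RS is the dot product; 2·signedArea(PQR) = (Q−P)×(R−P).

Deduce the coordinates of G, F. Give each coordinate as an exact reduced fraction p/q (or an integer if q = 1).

F = (0, -3)
G = (-1/18, -139/18)

1. F_x = 0  [EB ∥ FA ∩ BA ∥ EF]
2. F_y = -3  [EB ∥ FA ∩ BA ∥ EF]
   → F = (0, -3)
3. G_x = -1/18  [line -13/2·x + -7/2·y + -493/18 = 0 ∩ |GE|² = 10597/162]
4. G_y = -139/18  [line -13/2·x + -7/2·y + -493/18 = 0 ∩ |GE|² = 10597/162]
   → G = (-1/18, -139/18)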